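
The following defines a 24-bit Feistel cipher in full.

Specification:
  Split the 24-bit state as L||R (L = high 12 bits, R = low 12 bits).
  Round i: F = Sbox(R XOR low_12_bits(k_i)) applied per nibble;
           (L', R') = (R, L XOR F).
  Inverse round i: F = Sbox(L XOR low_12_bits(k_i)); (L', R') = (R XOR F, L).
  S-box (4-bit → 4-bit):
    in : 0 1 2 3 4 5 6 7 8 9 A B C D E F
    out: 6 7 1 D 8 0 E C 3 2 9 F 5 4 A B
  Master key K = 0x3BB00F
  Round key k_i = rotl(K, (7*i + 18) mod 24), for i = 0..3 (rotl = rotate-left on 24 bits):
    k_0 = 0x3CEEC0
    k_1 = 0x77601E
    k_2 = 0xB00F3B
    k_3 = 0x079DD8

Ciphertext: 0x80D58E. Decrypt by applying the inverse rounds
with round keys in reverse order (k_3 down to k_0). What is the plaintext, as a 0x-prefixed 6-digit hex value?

0x490253

s_0 = ciphertext = 0x80D58E
s_1 = InvRound(s_0, k_3) = 0x5CE80D
s_2 = InvRound(s_1, k_2) = 0x1BD5CE
s_3 = InvRound(s_2, k_1) = 0x2531BD
s_4 = InvRound(s_3, k_0) = 0x490253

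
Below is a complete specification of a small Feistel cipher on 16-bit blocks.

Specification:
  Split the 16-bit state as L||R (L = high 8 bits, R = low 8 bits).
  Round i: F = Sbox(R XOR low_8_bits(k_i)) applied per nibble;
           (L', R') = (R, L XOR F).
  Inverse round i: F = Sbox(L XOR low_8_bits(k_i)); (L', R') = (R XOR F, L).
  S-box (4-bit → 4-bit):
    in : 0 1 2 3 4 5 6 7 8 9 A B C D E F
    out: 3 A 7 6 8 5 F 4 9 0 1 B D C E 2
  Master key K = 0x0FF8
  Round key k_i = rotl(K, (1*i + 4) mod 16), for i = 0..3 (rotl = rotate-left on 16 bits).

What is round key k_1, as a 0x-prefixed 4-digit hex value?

K = 0x0FF8
k_0 = rotl(K, (1*0+4) mod 16) = rotl(K, 4) = 0xFF80
k_1 = rotl(K, (1*1+4) mod 16) = rotl(K, 5) = 0xFF01

0xFF01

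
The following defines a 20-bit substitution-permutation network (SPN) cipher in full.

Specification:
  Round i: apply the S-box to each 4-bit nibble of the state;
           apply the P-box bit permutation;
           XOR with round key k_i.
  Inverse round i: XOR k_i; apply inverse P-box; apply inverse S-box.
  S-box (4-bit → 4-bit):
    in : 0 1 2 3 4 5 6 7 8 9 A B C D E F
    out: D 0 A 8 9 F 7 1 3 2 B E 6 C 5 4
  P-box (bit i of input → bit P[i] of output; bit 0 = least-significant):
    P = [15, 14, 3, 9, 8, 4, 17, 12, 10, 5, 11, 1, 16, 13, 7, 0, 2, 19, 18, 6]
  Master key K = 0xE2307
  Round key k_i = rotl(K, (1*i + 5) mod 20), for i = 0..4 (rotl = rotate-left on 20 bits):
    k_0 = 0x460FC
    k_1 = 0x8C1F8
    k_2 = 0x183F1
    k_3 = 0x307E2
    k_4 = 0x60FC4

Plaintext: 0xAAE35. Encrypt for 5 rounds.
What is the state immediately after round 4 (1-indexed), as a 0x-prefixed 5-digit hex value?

s_0 = plaintext = 0xAAE35
s_1 = Round(s_0, k_0) = 0xD9EB1
s_2 = Round(s_1, k_1) = 0xEFDA8
s_3 = Round(s_2, k_2) = 0x55A67
s_4 = Round(s_3, k_3) = 0xCA215
s_5 = Round(s_4, k_4) = 0xBEDEF

0xCA215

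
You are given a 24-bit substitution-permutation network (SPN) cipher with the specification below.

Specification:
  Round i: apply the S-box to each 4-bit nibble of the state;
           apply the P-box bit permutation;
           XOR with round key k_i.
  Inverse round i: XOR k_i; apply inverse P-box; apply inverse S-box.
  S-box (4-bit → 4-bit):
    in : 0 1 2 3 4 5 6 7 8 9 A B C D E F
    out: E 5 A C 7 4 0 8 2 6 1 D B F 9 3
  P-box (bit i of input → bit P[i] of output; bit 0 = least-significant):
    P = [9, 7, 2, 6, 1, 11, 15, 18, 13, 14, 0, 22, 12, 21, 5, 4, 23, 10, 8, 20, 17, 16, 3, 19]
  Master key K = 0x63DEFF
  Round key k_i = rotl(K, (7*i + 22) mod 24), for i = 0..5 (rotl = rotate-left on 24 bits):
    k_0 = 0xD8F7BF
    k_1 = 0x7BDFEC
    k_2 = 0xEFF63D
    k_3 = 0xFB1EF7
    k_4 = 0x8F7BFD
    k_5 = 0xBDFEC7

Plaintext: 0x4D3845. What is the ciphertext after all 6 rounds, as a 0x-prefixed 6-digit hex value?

s_0 = plaintext = 0x4D3845
s_1 = Round(s_0, k_0) = 0x4B3A81
s_2 = Round(s_1, k_1) = 0xE8F4D0
s_3 = Round(s_2, k_2) = 0xC10AFA
s_4 = Round(s_3, k_3) = 0x5035C5
s_5 = Round(s_4, k_4) = 0x9B76C2
s_6 = Round(s_5, k_5) = 0x28F71D

0x28F71D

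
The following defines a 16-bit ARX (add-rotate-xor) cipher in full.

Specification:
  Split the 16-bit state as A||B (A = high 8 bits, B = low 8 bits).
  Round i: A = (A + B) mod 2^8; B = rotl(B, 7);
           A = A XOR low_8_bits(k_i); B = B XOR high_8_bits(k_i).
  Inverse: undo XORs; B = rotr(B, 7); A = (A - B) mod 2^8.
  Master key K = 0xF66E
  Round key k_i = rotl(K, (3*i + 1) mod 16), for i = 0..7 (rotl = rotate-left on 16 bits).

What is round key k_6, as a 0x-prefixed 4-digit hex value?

0xB377

K = 0xF66E
k_0 = rotl(K, (3*0+1) mod 16) = rotl(K, 1) = 0xECDD
k_1 = rotl(K, (3*1+1) mod 16) = rotl(K, 4) = 0x66EF
k_2 = rotl(K, (3*2+1) mod 16) = rotl(K, 7) = 0x377B
k_3 = rotl(K, (3*3+1) mod 16) = rotl(K, 10) = 0xBBD9
k_4 = rotl(K, (3*4+1) mod 16) = rotl(K, 13) = 0xDECD
k_5 = rotl(K, (3*5+1) mod 16) = rotl(K, 0) = 0xF66E
k_6 = rotl(K, (3*6+1) mod 16) = rotl(K, 3) = 0xB377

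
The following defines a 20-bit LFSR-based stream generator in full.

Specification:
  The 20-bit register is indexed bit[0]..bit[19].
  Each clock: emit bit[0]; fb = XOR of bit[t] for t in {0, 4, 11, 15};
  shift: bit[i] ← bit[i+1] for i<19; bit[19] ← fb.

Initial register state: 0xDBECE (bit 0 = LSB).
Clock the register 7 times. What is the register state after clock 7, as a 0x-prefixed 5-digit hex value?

0x9DB7D

reg_0 = 0xDBECE
clock 1: out=0, reg = 0x6DF67
clock 2: out=1, reg = 0xB6FB3
clock 3: out=1, reg = 0xDB7D9
clock 4: out=1, reg = 0xEDBEC
clock 5: out=0, reg = 0x76DF6
clock 6: out=0, reg = 0x3B6FB
clock 7: out=1, reg = 0x9DB7D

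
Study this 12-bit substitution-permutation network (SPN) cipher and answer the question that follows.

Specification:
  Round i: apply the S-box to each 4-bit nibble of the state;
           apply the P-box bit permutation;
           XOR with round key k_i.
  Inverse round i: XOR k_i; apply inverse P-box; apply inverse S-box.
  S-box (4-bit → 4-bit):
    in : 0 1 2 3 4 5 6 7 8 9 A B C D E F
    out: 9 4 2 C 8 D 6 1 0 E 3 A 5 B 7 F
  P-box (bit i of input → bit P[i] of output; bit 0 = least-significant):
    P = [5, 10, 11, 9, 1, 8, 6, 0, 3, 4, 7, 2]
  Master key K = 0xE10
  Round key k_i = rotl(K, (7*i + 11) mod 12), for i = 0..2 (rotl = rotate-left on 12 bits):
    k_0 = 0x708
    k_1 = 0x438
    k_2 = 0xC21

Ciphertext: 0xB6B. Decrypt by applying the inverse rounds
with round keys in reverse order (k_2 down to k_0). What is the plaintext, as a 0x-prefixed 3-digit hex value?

0xF67

s_0 = ciphertext = 0xB6B
s_1 = InvRound(s_0, k_2) = 0x7EB
s_2 = InvRound(s_1, k_1) = 0x6F4
s_3 = InvRound(s_2, k_0) = 0xF67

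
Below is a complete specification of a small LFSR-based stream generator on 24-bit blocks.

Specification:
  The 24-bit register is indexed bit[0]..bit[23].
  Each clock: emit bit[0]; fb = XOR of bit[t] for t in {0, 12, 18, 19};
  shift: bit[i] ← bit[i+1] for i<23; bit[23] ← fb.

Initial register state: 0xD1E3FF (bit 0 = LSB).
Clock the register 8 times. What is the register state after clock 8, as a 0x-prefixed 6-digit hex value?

0xEFD1E3

reg_0 = 0xD1E3FF
clock 1: out=1, reg = 0xE8F1FF
clock 2: out=1, reg = 0xF478FF
clock 3: out=1, reg = 0xFA3C7F
clock 4: out=1, reg = 0xFD1E3F
clock 5: out=1, reg = 0x7E8F1F
clock 6: out=1, reg = 0xBF478F
clock 7: out=1, reg = 0xDFA3C7
clock 8: out=1, reg = 0xEFD1E3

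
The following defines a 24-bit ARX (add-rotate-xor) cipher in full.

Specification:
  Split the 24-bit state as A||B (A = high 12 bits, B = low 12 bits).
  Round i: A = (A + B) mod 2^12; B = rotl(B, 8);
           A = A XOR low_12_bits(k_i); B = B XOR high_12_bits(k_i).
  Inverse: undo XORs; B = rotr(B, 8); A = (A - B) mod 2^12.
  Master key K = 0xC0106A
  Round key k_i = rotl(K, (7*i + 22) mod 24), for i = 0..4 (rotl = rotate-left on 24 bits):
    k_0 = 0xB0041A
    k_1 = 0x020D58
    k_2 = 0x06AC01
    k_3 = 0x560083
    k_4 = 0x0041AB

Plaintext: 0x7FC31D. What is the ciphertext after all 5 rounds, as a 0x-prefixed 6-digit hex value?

0x4AD7B1

s_0 = plaintext = 0x7FC31D
s_1 = Round(s_0, k_0) = 0xF03631
s_2 = Round(s_1, k_1) = 0x86C143
s_3 = Round(s_2, k_2) = 0x5AE37E
s_4 = Round(s_3, k_3) = 0x9AFB57
s_5 = Round(s_4, k_4) = 0x4AD7B1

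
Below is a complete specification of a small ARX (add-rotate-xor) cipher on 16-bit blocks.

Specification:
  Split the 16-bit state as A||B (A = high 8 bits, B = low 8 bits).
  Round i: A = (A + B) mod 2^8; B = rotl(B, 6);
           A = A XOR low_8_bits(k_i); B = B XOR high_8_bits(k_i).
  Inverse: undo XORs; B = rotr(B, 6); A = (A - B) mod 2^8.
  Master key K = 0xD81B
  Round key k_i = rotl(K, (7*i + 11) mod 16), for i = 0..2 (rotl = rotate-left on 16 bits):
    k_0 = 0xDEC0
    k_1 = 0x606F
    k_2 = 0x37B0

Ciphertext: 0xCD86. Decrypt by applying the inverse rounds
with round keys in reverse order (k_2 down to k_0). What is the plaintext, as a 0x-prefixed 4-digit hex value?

0xED11

s_0 = ciphertext = 0xCD86
s_1 = InvRound(s_0, k_2) = 0xB7C6
s_2 = InvRound(s_1, k_1) = 0x3E9A
s_3 = InvRound(s_2, k_0) = 0xED11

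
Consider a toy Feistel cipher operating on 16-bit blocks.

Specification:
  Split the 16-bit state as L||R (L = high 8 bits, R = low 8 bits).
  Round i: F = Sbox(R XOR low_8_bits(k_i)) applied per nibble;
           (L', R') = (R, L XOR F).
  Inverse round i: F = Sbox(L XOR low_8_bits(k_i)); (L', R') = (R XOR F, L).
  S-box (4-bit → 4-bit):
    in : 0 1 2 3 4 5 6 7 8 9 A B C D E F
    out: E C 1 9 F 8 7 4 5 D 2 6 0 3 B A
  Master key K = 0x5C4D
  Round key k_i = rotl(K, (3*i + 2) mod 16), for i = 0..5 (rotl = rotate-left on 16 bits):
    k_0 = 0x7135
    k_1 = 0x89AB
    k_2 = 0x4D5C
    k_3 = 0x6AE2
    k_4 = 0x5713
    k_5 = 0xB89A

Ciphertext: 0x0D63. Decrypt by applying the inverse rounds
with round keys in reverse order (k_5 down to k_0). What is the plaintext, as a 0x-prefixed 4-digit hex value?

s_0 = ciphertext = 0x0D63
s_1 = InvRound(s_0, k_5) = 0xB70D
s_2 = InvRound(s_1, k_4) = 0x22B7
s_3 = InvRound(s_2, k_3) = 0xB922
s_4 = InvRound(s_3, k_2) = 0x9AB9
s_5 = InvRound(s_4, k_1) = 0x259A
s_6 = InvRound(s_5, k_0) = 0x5425

0x5425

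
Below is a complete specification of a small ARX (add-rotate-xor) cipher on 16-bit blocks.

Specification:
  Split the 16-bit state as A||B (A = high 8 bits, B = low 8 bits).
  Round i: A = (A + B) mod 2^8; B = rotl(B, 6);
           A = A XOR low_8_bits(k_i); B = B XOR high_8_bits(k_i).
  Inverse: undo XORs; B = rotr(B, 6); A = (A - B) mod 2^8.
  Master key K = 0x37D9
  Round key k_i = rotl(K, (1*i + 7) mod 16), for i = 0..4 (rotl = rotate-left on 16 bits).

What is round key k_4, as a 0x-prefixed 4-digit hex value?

0xC9BE

K = 0x37D9
k_0 = rotl(K, (1*0+7) mod 16) = rotl(K, 7) = 0xEC9B
k_1 = rotl(K, (1*1+7) mod 16) = rotl(K, 8) = 0xD937
k_2 = rotl(K, (1*2+7) mod 16) = rotl(K, 9) = 0xB26F
k_3 = rotl(K, (1*3+7) mod 16) = rotl(K, 10) = 0x64DF
k_4 = rotl(K, (1*4+7) mod 16) = rotl(K, 11) = 0xC9BE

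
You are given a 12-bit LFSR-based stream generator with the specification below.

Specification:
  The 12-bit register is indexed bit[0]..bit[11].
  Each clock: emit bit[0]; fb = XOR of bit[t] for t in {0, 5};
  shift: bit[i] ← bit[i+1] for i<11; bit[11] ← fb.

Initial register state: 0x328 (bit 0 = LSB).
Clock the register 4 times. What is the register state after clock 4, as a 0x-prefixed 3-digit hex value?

reg_0 = 0x328
clock 1: out=0, reg = 0x994
clock 2: out=0, reg = 0x4CA
clock 3: out=0, reg = 0x265
clock 4: out=1, reg = 0x132

0x132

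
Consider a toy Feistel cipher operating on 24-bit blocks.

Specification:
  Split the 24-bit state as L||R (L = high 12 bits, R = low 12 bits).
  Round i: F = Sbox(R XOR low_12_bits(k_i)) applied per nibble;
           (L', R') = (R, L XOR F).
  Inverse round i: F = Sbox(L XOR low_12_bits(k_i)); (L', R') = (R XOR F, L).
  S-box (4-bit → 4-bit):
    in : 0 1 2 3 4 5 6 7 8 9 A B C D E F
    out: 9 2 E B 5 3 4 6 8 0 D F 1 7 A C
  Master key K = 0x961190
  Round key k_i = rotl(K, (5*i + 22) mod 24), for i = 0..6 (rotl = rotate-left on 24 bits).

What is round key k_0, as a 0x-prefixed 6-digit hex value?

K = 0x961190
k_0 = rotl(K, (5*0+22) mod 24) = rotl(K, 22) = 0x258464

0x258464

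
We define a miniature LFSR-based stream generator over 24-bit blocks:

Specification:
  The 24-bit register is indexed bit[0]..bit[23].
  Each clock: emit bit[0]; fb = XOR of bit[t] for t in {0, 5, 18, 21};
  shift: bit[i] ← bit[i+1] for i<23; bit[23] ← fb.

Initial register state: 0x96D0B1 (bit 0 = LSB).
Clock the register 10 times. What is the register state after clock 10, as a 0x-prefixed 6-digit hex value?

0x2F65B4

reg_0 = 0x96D0B1
clock 1: out=1, reg = 0xCB6858
clock 2: out=0, reg = 0x65B42C
clock 3: out=0, reg = 0xB2DA16
clock 4: out=0, reg = 0xD96D0B
clock 5: out=1, reg = 0xECB685
clock 6: out=1, reg = 0xF65B42
clock 7: out=0, reg = 0x7B2DA1
clock 8: out=1, reg = 0xBD96D0
clock 9: out=0, reg = 0x5ECB68
clock 10: out=0, reg = 0x2F65B4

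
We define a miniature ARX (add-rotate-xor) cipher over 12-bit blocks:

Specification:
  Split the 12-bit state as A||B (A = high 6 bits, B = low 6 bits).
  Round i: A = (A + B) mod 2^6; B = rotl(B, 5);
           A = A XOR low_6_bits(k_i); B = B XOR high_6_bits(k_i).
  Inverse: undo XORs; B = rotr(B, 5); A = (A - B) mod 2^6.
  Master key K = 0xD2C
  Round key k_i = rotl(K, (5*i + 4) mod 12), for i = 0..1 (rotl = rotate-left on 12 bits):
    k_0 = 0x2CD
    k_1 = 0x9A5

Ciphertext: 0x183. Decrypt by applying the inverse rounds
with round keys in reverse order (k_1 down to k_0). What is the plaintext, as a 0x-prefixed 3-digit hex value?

0x540

s_0 = ciphertext = 0x183
s_1 = InvRound(s_0, k_1) = 0x60B
s_2 = InvRound(s_1, k_0) = 0x540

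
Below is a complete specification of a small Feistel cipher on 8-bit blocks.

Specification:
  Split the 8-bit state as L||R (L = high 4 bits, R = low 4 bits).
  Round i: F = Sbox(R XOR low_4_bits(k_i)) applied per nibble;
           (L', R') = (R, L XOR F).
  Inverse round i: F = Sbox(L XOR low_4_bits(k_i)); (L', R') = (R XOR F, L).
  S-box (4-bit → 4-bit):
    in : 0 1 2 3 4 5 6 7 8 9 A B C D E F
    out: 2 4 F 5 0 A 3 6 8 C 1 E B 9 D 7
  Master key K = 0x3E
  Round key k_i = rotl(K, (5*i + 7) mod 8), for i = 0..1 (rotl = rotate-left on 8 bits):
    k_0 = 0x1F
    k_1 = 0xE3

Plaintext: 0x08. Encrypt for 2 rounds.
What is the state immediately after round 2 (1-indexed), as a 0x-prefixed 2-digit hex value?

s_0 = plaintext = 0x08
s_1 = Round(s_0, k_0) = 0x86
s_2 = Round(s_1, k_1) = 0x62

0x62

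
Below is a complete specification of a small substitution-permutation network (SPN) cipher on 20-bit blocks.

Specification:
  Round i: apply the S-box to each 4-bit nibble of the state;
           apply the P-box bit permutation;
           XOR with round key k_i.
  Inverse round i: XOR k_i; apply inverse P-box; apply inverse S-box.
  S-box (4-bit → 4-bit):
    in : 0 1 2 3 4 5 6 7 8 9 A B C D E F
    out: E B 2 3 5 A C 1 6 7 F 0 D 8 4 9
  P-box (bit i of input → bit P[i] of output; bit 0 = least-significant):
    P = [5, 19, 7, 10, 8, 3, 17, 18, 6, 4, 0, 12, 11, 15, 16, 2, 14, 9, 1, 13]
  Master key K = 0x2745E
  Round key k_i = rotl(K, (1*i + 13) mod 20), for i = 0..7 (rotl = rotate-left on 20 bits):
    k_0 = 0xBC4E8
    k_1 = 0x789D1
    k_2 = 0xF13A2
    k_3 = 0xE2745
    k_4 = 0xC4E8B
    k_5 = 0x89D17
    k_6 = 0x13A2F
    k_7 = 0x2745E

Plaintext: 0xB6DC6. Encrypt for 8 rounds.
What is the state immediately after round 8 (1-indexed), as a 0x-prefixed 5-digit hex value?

s_0 = plaintext = 0xB6DC6
s_1 = Round(s_0, k_0) = 0xCD16C
s_2 = Round(s_1, k_1) = 0x1FD27
s_3 = Round(s_2, k_2) = 0xF698E
s_4 = Round(s_3, k_3) = 0xD4798
s_5 = Round(s_4, k_4) = 0x76743
s_6 = Round(s_5, k_5) = 0x3DC73
s_7 = Round(s_6, k_6) = 0x9694A
s_8 = Round(s_7, k_7) = 0x933A9

0x933A9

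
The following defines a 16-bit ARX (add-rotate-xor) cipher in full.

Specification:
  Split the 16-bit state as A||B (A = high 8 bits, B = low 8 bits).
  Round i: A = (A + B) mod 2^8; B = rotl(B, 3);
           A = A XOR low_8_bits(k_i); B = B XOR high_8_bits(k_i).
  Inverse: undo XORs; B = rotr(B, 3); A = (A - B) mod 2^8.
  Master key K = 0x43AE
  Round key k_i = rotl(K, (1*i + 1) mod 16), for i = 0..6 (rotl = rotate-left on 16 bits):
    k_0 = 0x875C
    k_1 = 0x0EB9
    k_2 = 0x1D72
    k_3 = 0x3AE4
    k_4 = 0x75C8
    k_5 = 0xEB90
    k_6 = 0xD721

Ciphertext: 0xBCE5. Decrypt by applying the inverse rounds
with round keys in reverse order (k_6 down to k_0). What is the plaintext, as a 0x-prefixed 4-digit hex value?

0x0064

s_0 = ciphertext = 0xBCE5
s_1 = InvRound(s_0, k_6) = 0x5746
s_2 = InvRound(s_1, k_5) = 0x12B5
s_3 = InvRound(s_2, k_4) = 0xC218
s_4 = InvRound(s_3, k_3) = 0xE244
s_5 = InvRound(s_4, k_2) = 0x652B
s_6 = InvRound(s_5, k_1) = 0x38A4
s_7 = InvRound(s_6, k_0) = 0x0064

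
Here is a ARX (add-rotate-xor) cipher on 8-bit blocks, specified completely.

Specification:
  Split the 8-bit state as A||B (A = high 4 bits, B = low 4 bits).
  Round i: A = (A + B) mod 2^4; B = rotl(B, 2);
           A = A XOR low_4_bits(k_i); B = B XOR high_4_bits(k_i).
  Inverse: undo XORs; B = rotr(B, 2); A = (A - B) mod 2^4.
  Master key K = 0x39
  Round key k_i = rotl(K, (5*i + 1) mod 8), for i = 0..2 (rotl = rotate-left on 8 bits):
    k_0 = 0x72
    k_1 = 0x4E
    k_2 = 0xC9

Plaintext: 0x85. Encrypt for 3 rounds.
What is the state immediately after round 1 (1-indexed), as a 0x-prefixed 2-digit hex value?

0xF2

s_0 = plaintext = 0x85
s_1 = Round(s_0, k_0) = 0xF2
s_2 = Round(s_1, k_1) = 0xFC
s_3 = Round(s_2, k_2) = 0x2F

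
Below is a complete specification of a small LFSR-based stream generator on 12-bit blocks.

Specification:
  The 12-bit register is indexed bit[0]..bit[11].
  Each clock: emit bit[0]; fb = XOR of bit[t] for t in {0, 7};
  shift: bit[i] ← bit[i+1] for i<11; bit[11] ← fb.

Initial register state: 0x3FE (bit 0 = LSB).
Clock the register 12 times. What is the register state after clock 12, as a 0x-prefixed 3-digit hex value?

reg_0 = 0x3FE
clock 1: out=0, reg = 0x9FF
clock 2: out=1, reg = 0x4FF
clock 3: out=1, reg = 0x27F
clock 4: out=1, reg = 0x93F
clock 5: out=1, reg = 0xC9F
clock 6: out=1, reg = 0x64F
clock 7: out=1, reg = 0xB27
clock 8: out=1, reg = 0xD93
clock 9: out=1, reg = 0x6C9
clock 10: out=1, reg = 0x364
clock 11: out=0, reg = 0x1B2
clock 12: out=0, reg = 0x8D9

0x8D9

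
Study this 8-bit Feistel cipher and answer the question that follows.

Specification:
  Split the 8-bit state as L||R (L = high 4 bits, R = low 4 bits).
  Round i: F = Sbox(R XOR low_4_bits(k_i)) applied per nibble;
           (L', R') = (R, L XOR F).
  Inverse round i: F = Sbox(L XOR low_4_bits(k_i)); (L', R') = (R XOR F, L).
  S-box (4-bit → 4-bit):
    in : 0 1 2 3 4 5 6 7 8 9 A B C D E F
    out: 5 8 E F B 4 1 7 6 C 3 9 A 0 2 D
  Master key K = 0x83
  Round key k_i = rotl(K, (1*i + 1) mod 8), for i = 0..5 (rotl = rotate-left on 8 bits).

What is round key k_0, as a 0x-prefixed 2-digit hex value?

0x07

K = 0x83
k_0 = rotl(K, (1*0+1) mod 8) = rotl(K, 1) = 0x07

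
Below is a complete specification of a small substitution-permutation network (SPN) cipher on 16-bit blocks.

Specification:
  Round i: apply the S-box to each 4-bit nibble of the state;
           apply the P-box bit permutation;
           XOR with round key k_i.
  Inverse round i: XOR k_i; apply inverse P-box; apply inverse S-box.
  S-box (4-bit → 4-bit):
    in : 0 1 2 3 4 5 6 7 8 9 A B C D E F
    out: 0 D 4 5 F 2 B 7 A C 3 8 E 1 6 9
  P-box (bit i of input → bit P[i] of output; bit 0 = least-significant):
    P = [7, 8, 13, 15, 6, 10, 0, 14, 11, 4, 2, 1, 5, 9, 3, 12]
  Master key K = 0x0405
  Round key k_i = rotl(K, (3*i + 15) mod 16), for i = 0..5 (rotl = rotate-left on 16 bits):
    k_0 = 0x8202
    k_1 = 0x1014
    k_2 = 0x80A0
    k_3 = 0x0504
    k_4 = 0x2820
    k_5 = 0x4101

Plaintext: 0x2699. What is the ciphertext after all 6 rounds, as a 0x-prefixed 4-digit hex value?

s_0 = plaintext = 0x2699
s_1 = Round(s_0, k_0) = 0x6A19
s_2 = Round(s_1, k_1) = 0xEA65
s_3 = Round(s_2, k_2) = 0xCFF8
s_4 = Round(s_3, k_3) = 0xDE4E
s_5 = Round(s_4, k_4) = 0x4D55
s_6 = Round(s_5, k_5) = 0x5E29

0x5E29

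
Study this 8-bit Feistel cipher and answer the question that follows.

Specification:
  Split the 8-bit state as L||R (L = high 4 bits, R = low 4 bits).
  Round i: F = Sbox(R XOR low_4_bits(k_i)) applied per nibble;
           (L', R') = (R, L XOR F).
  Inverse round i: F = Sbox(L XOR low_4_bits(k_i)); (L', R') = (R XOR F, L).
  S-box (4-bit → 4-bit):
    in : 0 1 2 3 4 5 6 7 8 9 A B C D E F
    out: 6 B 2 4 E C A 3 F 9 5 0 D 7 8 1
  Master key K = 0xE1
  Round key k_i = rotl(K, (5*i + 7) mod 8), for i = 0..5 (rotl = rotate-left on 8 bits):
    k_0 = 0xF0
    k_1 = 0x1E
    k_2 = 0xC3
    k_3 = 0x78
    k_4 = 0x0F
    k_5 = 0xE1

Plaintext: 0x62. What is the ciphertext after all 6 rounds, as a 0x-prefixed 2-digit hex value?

0xFD

s_0 = plaintext = 0x62
s_1 = Round(s_0, k_0) = 0x24
s_2 = Round(s_1, k_1) = 0x47
s_3 = Round(s_2, k_2) = 0x7A
s_4 = Round(s_3, k_3) = 0xA5
s_5 = Round(s_4, k_4) = 0x5F
s_6 = Round(s_5, k_5) = 0xFD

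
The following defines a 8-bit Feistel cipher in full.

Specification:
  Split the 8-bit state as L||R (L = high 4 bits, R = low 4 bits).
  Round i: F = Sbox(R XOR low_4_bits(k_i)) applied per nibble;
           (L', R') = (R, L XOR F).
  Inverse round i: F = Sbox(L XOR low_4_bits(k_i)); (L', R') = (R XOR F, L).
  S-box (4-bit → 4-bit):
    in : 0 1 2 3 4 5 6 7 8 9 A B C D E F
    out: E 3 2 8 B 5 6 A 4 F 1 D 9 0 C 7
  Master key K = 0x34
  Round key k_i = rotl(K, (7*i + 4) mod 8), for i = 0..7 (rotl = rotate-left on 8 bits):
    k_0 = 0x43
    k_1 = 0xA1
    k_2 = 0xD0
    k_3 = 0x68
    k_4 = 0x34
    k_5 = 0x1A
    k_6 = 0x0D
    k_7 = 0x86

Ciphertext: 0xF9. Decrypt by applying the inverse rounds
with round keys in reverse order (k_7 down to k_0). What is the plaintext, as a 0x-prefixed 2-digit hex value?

0x0F

s_0 = ciphertext = 0xF9
s_1 = InvRound(s_0, k_7) = 0x6F
s_2 = InvRound(s_1, k_6) = 0x26
s_3 = InvRound(s_2, k_5) = 0x22
s_4 = InvRound(s_3, k_4) = 0x42
s_5 = InvRound(s_4, k_3) = 0xB4
s_6 = InvRound(s_5, k_2) = 0x9B
s_7 = InvRound(s_6, k_1) = 0xF9
s_8 = InvRound(s_7, k_0) = 0x0F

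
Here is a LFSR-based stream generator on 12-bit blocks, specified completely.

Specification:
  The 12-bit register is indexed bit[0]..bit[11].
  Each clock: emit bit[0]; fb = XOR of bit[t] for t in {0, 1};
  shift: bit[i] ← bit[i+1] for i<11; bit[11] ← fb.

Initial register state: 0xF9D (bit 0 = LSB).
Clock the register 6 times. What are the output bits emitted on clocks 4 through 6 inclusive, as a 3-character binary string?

reg_0 = 0xF9D
clock 1: out=1, reg = 0xFCE
clock 2: out=0, reg = 0xFE7
clock 3: out=1, reg = 0x7F3
clock 4: out=1, reg = 0x3F9
clock 5: out=1, reg = 0x9FC
clock 6: out=0, reg = 0x4FE

110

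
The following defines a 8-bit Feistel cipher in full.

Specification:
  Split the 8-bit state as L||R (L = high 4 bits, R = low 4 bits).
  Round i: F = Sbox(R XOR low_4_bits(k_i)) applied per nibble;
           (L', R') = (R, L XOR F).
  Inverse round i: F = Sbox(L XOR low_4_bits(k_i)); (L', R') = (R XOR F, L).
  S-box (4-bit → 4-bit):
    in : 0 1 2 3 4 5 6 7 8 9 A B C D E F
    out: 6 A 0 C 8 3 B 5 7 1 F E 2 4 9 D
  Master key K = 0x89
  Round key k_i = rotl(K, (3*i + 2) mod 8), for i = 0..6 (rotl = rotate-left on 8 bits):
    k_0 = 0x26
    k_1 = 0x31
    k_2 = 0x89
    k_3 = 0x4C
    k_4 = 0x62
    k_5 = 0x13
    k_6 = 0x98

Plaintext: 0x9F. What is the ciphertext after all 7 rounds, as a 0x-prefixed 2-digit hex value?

s_0 = plaintext = 0x9F
s_1 = Round(s_0, k_0) = 0xF8
s_2 = Round(s_1, k_1) = 0x8E
s_3 = Round(s_2, k_2) = 0xED
s_4 = Round(s_3, k_3) = 0xD4
s_5 = Round(s_4, k_4) = 0x46
s_6 = Round(s_5, k_5) = 0x67
s_7 = Round(s_6, k_6) = 0x7B

0x7B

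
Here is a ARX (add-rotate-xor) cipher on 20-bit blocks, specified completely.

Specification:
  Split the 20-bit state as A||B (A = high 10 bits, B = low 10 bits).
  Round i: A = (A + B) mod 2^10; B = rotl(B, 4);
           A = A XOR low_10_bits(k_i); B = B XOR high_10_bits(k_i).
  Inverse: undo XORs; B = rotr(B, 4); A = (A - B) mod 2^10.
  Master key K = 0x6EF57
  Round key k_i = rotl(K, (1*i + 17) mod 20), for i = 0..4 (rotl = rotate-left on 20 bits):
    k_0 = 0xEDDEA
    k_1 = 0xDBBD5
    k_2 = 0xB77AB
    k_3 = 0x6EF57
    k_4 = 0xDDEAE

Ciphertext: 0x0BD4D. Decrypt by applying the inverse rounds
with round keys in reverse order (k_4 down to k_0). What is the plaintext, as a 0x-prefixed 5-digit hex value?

s_0 = ciphertext = 0x0BD4D
s_1 = InvRound(s_0, k_4) = 0xF7AA3
s_2 = InvRound(s_1, k_3) = 0x96231
s_3 = InvRound(s_2, k_2) = 0xB970E
s_4 = InvRound(s_3, k_1) = 0x4A806
s_5 = InvRound(s_4, k_0) = 0x1147B

0x1147B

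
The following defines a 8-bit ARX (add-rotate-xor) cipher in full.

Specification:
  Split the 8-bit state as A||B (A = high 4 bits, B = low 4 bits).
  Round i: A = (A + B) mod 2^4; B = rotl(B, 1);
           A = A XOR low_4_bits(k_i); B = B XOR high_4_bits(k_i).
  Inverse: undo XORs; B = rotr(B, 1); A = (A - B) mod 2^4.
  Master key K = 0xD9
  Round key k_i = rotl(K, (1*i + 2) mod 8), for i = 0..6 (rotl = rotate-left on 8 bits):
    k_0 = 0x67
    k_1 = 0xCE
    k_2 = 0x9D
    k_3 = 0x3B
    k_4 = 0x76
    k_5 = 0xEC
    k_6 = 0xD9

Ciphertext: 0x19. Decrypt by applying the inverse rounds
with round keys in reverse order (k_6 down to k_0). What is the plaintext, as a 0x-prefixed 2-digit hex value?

s_0 = ciphertext = 0x19
s_1 = InvRound(s_0, k_6) = 0x62
s_2 = InvRound(s_1, k_5) = 0x46
s_3 = InvRound(s_2, k_4) = 0xA8
s_4 = InvRound(s_3, k_3) = 0x4D
s_5 = InvRound(s_4, k_2) = 0x72
s_6 = InvRound(s_5, k_1) = 0x27
s_7 = InvRound(s_6, k_0) = 0xD8

0xD8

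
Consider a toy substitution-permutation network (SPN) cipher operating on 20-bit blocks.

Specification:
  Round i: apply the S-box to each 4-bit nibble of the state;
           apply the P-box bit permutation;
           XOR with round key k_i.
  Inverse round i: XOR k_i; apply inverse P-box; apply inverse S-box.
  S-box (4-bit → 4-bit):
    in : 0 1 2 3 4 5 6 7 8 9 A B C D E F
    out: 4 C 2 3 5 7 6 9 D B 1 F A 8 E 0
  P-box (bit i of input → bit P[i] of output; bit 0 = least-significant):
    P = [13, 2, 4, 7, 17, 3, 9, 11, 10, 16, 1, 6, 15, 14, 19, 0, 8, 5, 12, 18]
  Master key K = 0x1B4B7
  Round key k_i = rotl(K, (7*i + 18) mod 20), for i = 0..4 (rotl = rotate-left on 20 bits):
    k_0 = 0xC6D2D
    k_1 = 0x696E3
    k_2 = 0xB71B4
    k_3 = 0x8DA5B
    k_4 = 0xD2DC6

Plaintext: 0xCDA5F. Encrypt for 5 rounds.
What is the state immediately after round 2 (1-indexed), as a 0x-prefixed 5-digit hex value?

0xFF1B1

s_0 = plaintext = 0xCDA5F
s_1 = Round(s_0, k_0) = 0xA6B04
s_2 = Round(s_1, k_1) = 0xFF1B1
s_3 = Round(s_2, k_2) = 0x97B6E
s_4 = Round(s_3, k_3) = 0xD5DA4
s_5 = Round(s_4, k_4) = 0x3CD96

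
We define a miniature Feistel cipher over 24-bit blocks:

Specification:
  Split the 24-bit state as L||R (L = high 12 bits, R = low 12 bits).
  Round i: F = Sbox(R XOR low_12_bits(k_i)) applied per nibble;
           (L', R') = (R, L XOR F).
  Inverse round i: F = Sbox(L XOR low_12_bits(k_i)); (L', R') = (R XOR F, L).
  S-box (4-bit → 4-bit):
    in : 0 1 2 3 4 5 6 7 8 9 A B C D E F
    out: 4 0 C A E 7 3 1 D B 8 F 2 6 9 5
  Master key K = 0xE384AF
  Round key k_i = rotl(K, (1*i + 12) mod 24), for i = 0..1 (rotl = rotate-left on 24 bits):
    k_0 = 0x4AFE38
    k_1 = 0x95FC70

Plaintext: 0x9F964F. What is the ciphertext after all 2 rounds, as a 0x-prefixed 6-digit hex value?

s_0 = plaintext = 0x9F964F
s_1 = Round(s_0, k_0) = 0x64F4E8
s_2 = Round(s_1, k_1) = 0x4E8BF2

0x4E8BF2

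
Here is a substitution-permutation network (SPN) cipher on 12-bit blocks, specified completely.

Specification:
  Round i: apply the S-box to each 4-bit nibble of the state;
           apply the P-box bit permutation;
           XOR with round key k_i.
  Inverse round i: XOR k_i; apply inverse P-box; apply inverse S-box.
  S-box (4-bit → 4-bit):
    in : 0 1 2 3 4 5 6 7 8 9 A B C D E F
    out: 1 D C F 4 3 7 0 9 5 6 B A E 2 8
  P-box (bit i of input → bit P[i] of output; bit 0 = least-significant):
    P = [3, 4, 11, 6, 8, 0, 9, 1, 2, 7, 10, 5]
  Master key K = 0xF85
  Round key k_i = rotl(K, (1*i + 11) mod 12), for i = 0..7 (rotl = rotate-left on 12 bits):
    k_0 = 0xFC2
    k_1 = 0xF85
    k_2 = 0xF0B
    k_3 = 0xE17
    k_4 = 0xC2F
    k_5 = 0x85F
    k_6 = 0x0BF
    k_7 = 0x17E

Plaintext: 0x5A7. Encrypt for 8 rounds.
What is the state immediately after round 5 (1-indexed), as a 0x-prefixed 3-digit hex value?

0x123

s_0 = plaintext = 0x5A7
s_1 = Round(s_0, k_0) = 0xD47
s_2 = Round(s_1, k_1) = 0x925
s_3 = Round(s_2, k_2) = 0x915
s_4 = Round(s_3, k_3) = 0x909
s_5 = Round(s_4, k_4) = 0x123
s_6 = Round(s_5, k_5) = 0x621
s_7 = Round(s_6, k_6) = 0xE71
s_8 = Round(s_7, k_7) = 0x9B6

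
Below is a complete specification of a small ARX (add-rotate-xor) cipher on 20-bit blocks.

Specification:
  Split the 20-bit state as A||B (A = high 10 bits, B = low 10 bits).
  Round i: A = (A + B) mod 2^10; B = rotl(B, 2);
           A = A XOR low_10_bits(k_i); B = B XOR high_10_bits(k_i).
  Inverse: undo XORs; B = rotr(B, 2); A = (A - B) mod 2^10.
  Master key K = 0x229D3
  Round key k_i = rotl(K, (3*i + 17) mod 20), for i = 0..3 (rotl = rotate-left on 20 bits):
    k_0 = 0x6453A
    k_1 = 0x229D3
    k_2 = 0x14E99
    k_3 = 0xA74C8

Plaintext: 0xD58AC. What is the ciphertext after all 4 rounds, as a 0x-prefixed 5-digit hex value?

0xEF701

s_0 = plaintext = 0xD58AC
s_1 = Round(s_0, k_0) = 0x4E321
s_2 = Round(s_1, k_1) = 0x6280D
s_3 = Round(s_2, k_2) = 0xC3867
s_4 = Round(s_3, k_3) = 0xEF701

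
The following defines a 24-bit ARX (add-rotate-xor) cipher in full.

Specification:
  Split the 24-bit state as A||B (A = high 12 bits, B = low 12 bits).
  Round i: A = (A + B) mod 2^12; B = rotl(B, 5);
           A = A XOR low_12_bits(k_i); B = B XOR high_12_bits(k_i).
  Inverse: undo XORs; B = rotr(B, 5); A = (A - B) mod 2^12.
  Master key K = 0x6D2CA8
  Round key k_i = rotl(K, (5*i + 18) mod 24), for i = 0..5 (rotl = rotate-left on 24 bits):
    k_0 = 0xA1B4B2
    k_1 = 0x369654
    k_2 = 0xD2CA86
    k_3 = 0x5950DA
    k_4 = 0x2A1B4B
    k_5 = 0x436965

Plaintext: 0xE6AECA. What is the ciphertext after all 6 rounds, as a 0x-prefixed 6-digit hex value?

0x4F83AA

s_0 = plaintext = 0xE6AECA
s_1 = Round(s_0, k_0) = 0x986346
s_2 = Round(s_1, k_1) = 0xA98BAF
s_3 = Round(s_2, k_2) = 0xCC18DB
s_4 = Round(s_3, k_3) = 0x546EE4
s_5 = Round(s_4, k_4) = 0xF61E3C
s_6 = Round(s_5, k_5) = 0x4F83AA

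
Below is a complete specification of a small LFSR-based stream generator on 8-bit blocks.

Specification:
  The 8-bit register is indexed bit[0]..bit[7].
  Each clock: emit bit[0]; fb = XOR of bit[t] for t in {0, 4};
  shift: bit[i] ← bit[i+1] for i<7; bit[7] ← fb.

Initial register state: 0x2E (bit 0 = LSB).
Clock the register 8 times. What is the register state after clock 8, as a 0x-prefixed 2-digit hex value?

0xEC

reg_0 = 0x2E
clock 1: out=0, reg = 0x17
clock 2: out=1, reg = 0x0B
clock 3: out=1, reg = 0x85
clock 4: out=1, reg = 0xC2
clock 5: out=0, reg = 0x61
clock 6: out=1, reg = 0xB0
clock 7: out=0, reg = 0xD8
clock 8: out=0, reg = 0xEC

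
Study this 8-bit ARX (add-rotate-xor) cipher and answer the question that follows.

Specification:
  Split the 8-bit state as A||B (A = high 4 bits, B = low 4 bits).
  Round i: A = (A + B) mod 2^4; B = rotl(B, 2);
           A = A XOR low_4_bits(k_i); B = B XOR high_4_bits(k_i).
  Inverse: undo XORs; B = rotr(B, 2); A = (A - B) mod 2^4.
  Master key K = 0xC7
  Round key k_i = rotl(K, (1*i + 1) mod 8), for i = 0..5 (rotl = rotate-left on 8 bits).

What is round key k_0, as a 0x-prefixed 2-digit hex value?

0x8F

K = 0xC7
k_0 = rotl(K, (1*0+1) mod 8) = rotl(K, 1) = 0x8F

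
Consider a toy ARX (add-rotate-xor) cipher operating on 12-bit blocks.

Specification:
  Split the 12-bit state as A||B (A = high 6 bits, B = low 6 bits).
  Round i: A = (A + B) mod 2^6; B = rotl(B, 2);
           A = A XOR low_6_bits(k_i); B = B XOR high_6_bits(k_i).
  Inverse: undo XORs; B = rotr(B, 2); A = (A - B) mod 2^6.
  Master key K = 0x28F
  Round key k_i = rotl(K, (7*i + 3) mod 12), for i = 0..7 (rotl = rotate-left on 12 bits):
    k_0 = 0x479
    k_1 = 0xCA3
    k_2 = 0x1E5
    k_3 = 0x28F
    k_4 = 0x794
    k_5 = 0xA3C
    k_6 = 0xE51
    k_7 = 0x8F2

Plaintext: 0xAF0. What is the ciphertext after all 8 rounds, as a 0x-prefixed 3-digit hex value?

s_0 = plaintext = 0xAF0
s_1 = Round(s_0, k_0) = 0x892
s_2 = Round(s_1, k_1) = 0x5FB
s_3 = Round(s_2, k_2) = 0xDE8
s_4 = Round(s_3, k_3) = 0x428
s_5 = Round(s_4, k_4) = 0xB3C
s_6 = Round(s_5, k_5) = 0x51B
s_7 = Round(s_6, k_6) = 0xF94
s_8 = Round(s_7, k_7) = 0x832

0x832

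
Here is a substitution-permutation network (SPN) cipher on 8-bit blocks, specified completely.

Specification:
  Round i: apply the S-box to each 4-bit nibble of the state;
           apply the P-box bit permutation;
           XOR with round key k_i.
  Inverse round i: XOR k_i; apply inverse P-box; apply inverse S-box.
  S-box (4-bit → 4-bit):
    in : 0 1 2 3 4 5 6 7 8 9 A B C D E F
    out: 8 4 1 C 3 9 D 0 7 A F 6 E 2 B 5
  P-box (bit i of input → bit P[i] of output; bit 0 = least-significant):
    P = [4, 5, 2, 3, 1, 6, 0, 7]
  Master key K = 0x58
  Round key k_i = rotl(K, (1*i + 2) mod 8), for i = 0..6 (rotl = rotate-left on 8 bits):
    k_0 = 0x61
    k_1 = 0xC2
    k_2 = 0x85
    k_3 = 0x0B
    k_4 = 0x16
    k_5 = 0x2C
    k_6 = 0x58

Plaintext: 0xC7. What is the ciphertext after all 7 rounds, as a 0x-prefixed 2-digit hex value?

0x1F

s_0 = plaintext = 0xC7
s_1 = Round(s_0, k_0) = 0xA0
s_2 = Round(s_1, k_1) = 0x09
s_3 = Round(s_2, k_2) = 0x2D
s_4 = Round(s_3, k_3) = 0x29
s_5 = Round(s_4, k_4) = 0x3C
s_6 = Round(s_5, k_5) = 0x81
s_7 = Round(s_6, k_6) = 0x1F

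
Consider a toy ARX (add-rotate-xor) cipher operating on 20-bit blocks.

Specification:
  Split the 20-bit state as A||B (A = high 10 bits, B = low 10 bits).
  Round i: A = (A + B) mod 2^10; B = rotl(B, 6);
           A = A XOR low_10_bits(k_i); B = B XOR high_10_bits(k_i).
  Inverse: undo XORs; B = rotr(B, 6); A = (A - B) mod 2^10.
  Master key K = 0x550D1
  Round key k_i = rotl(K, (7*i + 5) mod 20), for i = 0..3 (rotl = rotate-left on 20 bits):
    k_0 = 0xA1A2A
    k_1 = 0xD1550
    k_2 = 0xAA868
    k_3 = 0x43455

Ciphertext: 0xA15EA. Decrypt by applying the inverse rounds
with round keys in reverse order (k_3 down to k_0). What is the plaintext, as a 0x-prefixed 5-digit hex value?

0x73ADF

s_0 = ciphertext = 0xA15EA
s_1 = InvRound(s_0, k_3) = 0x17673
s_2 = InvRound(s_1, k_2) = 0xA8993
s_3 = InvRound(s_2, k_1) = 0xA1D6B
s_4 = InvRound(s_3, k_0) = 0x73ADF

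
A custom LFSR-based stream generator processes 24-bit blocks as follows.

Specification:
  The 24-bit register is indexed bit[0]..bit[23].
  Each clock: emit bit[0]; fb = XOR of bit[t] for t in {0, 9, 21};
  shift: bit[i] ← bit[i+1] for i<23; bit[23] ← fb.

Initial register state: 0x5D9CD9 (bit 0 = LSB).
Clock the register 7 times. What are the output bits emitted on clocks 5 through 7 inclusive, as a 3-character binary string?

101

reg_0 = 0x5D9CD9
clock 1: out=1, reg = 0xAECE6C
clock 2: out=0, reg = 0x576736
clock 3: out=0, reg = 0xABB39B
clock 4: out=1, reg = 0xD5D9CD
clock 5: out=1, reg = 0xEAECE6
clock 6: out=0, reg = 0xF57673
clock 7: out=1, reg = 0xFABB39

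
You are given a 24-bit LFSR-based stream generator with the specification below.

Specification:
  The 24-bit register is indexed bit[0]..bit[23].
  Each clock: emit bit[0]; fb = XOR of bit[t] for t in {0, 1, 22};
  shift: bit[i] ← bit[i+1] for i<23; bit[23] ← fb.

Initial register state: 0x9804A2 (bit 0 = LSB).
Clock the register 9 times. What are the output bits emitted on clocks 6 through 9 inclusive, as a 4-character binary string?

1010

reg_0 = 0x9804A2
clock 1: out=0, reg = 0xCC0251
clock 2: out=1, reg = 0x660128
clock 3: out=0, reg = 0xB30094
clock 4: out=0, reg = 0x59804A
clock 5: out=0, reg = 0x2CC025
clock 6: out=1, reg = 0x966012
clock 7: out=0, reg = 0xCB3009
clock 8: out=1, reg = 0x659804
clock 9: out=0, reg = 0xB2CC02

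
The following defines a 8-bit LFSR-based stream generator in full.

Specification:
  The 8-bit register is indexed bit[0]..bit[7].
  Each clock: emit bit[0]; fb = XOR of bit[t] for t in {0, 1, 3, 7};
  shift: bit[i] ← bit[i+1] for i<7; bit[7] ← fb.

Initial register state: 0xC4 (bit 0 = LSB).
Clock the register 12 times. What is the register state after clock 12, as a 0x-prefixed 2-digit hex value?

reg_0 = 0xC4
clock 1: out=0, reg = 0xE2
clock 2: out=0, reg = 0x71
clock 3: out=1, reg = 0xB8
clock 4: out=0, reg = 0x5C
clock 5: out=0, reg = 0xAE
clock 6: out=0, reg = 0xD7
clock 7: out=1, reg = 0xEB
clock 8: out=1, reg = 0x75
clock 9: out=1, reg = 0xBA
clock 10: out=0, reg = 0xDD
clock 11: out=1, reg = 0xEE
clock 12: out=0, reg = 0xF7

0xF7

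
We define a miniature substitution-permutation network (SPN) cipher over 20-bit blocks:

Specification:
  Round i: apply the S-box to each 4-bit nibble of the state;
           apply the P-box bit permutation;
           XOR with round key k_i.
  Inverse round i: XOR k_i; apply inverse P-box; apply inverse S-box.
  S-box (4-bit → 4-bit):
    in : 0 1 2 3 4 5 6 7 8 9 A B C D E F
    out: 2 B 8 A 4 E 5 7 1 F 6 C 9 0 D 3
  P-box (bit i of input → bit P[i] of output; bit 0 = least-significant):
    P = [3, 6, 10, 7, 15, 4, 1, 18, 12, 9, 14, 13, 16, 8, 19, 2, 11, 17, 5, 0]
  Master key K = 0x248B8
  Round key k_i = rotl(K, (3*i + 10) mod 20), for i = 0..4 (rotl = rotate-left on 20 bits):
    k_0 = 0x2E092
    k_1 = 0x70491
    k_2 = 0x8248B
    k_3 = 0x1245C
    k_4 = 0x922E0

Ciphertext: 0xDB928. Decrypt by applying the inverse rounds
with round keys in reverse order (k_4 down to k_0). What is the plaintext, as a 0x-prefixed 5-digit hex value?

s_0 = ciphertext = 0xDB928
s_1 = InvRound(s_0, k_4) = 0x80FC1
s_2 = InvRound(s_1, k_3) = 0xC930C
s_3 = InvRound(s_2, k_2) = 0x231EB
s_4 = InvRound(s_3, k_1) = 0x4FC57
s_5 = InvRound(s_4, k_0) = 0x12825

0x12825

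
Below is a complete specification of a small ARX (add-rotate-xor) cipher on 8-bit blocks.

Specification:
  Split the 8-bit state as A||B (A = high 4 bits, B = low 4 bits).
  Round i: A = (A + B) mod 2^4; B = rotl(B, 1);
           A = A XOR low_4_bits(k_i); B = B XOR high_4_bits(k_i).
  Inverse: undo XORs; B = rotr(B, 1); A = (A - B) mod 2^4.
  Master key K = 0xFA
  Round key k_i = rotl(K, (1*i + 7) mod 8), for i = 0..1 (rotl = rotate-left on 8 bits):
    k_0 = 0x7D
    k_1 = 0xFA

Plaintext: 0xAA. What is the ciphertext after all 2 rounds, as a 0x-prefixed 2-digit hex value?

0x1B

s_0 = plaintext = 0xAA
s_1 = Round(s_0, k_0) = 0x92
s_2 = Round(s_1, k_1) = 0x1B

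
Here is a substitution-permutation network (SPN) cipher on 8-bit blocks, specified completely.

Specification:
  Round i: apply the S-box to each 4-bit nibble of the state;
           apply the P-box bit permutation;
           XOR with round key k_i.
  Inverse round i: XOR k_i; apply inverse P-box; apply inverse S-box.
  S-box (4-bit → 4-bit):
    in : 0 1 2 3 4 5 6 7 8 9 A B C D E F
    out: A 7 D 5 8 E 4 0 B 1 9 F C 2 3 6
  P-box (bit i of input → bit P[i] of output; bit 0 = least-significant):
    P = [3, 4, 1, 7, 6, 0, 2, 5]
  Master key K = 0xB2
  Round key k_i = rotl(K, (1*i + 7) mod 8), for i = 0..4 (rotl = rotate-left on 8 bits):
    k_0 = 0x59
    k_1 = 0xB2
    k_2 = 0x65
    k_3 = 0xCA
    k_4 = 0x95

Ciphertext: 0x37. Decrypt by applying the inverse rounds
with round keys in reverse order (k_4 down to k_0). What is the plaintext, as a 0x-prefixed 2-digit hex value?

s_0 = ciphertext = 0x37
s_1 = InvRound(s_0, k_4) = 0x4C
s_2 = InvRound(s_1, k_3) = 0x6C
s_3 = InvRound(s_2, k_2) = 0xD9
s_4 = InvRound(s_3, k_1) = 0x83
s_5 = InvRound(s_4, k_0) = 0x9B

0x9B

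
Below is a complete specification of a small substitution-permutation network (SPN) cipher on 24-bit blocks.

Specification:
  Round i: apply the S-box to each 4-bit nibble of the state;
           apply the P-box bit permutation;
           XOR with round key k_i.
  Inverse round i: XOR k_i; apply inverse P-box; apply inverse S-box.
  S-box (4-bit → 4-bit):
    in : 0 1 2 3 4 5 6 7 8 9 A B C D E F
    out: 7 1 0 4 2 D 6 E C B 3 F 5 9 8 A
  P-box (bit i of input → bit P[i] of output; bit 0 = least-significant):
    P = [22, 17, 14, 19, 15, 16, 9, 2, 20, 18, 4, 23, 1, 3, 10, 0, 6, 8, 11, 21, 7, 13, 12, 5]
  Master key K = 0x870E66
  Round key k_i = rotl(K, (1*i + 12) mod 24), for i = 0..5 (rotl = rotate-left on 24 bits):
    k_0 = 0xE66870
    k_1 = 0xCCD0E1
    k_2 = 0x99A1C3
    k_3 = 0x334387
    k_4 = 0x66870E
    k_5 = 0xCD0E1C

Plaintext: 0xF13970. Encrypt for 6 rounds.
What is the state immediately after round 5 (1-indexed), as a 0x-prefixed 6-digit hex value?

0xCD3654

s_0 = plaintext = 0xF13970
s_1 = Round(s_0, k_0) = 0x310E14
s_2 = Round(s_1, k_1) = 0x4E44AB
s_3 = Round(s_2, k_2) = 0xF641CB
s_4 = Round(s_3, k_3) = 0x69A8AF
s_5 = Round(s_4, k_4) = 0xCD3654
s_6 = Round(s_5, k_5) = 0xEB98C8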